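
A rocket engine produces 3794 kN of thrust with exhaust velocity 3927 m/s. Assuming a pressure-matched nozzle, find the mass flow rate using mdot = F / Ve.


mdot = F / Ve = 3794000 / 3927 = 966.1 kg/s

966.1 kg/s


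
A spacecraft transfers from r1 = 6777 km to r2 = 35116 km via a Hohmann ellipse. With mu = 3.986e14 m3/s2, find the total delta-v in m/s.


V1 = sqrt(mu/r1) = 7669.2 m/s
dV1 = V1*(sqrt(2*r2/(r1+r2)) - 1) = 2260.74 m/s
V2 = sqrt(mu/r2) = 3369.12 m/s
dV2 = V2*(1 - sqrt(2*r1/(r1+r2))) = 1452.75 m/s
Total dV = 3713 m/s

3713 m/s


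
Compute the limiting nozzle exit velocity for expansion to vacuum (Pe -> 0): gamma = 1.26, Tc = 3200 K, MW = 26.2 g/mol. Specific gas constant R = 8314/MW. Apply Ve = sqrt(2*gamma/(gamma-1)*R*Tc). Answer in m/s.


R = 8314 / 26.2 = 317.33 J/(kg.K)
Ve = sqrt(2 * 1.26 / (1.26 - 1) * 317.33 * 3200) = 3137 m/s

3137 m/s


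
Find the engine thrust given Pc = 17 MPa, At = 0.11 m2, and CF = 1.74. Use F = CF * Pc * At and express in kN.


F = 1.74 * 17e6 * 0.11 = 3.2538e+06 N = 3253.8 kN

3253.8 kN


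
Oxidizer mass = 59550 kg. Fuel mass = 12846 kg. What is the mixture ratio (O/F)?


MR = 59550 / 12846 = 4.64

4.64


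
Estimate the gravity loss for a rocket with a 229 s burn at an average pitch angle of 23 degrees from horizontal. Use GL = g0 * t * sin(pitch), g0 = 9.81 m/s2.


GL = 9.81 * 229 * sin(23 deg) = 878 m/s

878 m/s


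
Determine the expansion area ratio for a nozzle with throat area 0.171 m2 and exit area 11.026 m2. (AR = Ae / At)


AR = 11.026 / 0.171 = 64.5

64.5


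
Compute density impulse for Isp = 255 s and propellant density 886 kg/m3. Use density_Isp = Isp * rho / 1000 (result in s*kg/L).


rho*Isp = 255 * 886 / 1000 = 226 s*kg/L

226 s*kg/L


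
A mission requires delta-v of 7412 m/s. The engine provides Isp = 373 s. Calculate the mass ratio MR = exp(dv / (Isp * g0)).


Ve = 373 * 9.81 = 3659.13 m/s
MR = exp(7412 / 3659.13) = 7.581

7.581


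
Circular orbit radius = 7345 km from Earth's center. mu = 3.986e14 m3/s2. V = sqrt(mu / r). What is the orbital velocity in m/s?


V = sqrt(3.986e14 / 7345000) = 7367 m/s

7367 m/s


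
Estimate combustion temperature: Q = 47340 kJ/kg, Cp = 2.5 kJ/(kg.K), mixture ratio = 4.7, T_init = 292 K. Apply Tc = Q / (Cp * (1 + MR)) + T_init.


Tc = 47340 / (2.5 * (1 + 4.7)) + 292 = 3614 K

3614 K


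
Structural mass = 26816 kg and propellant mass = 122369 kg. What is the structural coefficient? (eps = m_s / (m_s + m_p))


eps = 26816 / (26816 + 122369) = 0.1797

0.1797


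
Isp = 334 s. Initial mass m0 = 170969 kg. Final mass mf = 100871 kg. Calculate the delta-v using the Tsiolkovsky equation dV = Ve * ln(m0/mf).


Ve = 334 * 9.81 = 3276.54 m/s
dV = 3276.54 * ln(170969/100871) = 1729 m/s

1729 m/s


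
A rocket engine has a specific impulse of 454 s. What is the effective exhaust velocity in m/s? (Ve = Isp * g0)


Ve = Isp * g0 = 454 * 9.81 = 4453.7 m/s

4453.7 m/s


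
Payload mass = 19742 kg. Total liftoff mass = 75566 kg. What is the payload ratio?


PR = 19742 / 75566 = 0.2613

0.2613


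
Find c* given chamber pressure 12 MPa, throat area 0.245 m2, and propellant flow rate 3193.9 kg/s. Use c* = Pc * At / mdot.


c* = 12e6 * 0.245 / 3193.9 = 921 m/s

921 m/s


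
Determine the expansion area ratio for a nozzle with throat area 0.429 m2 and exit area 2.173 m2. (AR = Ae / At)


AR = 2.173 / 0.429 = 5.1

5.1


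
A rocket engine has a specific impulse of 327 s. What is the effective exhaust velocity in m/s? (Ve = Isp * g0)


Ve = Isp * g0 = 327 * 9.81 = 3207.9 m/s

3207.9 m/s


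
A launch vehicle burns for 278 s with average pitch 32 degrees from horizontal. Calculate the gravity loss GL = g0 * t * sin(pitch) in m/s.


GL = 9.81 * 278 * sin(32 deg) = 1445 m/s

1445 m/s


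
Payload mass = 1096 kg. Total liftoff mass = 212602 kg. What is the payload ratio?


PR = 1096 / 212602 = 0.0052

0.0052


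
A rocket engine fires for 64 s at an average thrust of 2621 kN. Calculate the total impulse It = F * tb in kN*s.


It = 2621 * 64 = 167744 kN*s

167744 kN*s


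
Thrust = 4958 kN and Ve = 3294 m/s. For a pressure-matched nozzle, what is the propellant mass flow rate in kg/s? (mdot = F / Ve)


mdot = F / Ve = 4958000 / 3294 = 1505.2 kg/s

1505.2 kg/s


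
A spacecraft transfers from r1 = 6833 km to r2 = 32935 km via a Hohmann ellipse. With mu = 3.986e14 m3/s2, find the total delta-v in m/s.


V1 = sqrt(mu/r1) = 7637.71 m/s
dV1 = V1*(sqrt(2*r2/(r1+r2)) - 1) = 2191.99 m/s
V2 = sqrt(mu/r2) = 3478.88 m/s
dV2 = V2*(1 - sqrt(2*r1/(r1+r2))) = 1439.52 m/s
Total dV = 3632 m/s

3632 m/s


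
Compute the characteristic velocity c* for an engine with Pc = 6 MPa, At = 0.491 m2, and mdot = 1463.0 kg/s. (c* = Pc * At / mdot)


c* = 6e6 * 0.491 / 1463.0 = 2014 m/s

2014 m/s


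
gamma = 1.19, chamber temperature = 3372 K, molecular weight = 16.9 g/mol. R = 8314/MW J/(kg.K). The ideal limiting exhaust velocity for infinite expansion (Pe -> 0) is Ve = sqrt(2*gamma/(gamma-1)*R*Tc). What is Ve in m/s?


R = 8314 / 16.9 = 491.95 J/(kg.K)
Ve = sqrt(2 * 1.19 / (1.19 - 1) * 491.95 * 3372) = 4558 m/s

4558 m/s


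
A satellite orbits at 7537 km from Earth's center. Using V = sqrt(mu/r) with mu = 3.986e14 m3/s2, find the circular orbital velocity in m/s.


V = sqrt(3.986e14 / 7537000) = 7272 m/s

7272 m/s


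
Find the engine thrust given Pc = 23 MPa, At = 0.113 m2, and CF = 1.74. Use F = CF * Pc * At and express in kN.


F = 1.74 * 23e6 * 0.113 = 4.5223e+06 N = 4522.3 kN

4522.3 kN


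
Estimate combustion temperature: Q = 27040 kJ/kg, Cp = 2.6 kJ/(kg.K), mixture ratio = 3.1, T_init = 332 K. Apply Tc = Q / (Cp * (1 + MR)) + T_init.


Tc = 27040 / (2.6 * (1 + 3.1)) + 332 = 2869 K

2869 K


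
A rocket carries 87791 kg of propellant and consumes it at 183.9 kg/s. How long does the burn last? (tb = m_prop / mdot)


tb = 87791 / 183.9 = 477.4 s

477.4 s


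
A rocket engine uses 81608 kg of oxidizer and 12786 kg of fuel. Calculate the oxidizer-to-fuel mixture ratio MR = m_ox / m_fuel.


MR = 81608 / 12786 = 6.38

6.38


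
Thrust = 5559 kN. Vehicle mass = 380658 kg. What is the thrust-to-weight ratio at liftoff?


TWR = 5559000 / (380658 * 9.81) = 1.49

1.49


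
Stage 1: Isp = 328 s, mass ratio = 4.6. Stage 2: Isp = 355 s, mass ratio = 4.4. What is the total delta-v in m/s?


dV1 = 328 * 9.81 * ln(4.6) = 4910.4 m/s
dV2 = 355 * 9.81 * ln(4.4) = 5159.8 m/s
Total dV = 4910.4 + 5159.8 = 10070.2 m/s ~ 10070 m/s

10070 m/s


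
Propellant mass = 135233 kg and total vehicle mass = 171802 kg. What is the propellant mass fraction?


PMF = 135233 / 171802 = 0.787

0.787


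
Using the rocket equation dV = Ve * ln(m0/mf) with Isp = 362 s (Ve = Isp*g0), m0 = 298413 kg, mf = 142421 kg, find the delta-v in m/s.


Ve = 362 * 9.81 = 3551.22 m/s
dV = 3551.22 * ln(298413/142421) = 2627 m/s

2627 m/s


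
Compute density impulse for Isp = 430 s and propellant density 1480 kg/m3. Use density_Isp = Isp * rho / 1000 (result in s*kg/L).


rho*Isp = 430 * 1480 / 1000 = 636 s*kg/L

636 s*kg/L


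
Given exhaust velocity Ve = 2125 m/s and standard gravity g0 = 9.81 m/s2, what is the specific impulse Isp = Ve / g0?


Isp = Ve / g0 = 2125 / 9.81 = 216.6 s

216.6 s


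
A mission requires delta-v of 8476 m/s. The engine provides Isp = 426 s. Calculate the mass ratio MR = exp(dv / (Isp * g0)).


Ve = 426 * 9.81 = 4179.06 m/s
MR = exp(8476 / 4179.06) = 7.6

7.6


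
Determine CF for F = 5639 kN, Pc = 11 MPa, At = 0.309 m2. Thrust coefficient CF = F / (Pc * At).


CF = 5639000 / (11e6 * 0.309) = 1.66

1.66


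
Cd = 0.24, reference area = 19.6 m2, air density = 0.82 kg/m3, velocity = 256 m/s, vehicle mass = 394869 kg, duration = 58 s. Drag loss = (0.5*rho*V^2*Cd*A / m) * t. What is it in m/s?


D = 0.5 * 0.82 * 256^2 * 0.24 * 19.6 = 126395.35 N
a = 126395.35 / 394869 = 0.3201 m/s2
dV = 0.3201 * 58 = 18.6 m/s

18.6 m/s


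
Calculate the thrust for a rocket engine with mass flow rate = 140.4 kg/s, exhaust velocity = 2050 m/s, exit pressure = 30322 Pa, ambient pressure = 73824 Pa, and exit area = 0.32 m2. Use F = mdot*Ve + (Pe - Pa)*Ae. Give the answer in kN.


F = 140.4 * 2050 + (30322 - 73824) * 0.32 = 273899.0 N = 273.9 kN

273.9 kN


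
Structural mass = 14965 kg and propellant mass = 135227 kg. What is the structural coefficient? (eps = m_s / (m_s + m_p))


eps = 14965 / (14965 + 135227) = 0.0996

0.0996


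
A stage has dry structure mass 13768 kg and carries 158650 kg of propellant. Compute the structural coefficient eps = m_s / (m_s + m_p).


eps = 13768 / (13768 + 158650) = 0.0799

0.0799


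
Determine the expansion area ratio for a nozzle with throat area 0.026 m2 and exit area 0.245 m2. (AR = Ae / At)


AR = 0.245 / 0.026 = 9.4

9.4


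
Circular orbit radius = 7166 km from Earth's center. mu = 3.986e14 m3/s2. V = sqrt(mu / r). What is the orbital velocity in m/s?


V = sqrt(3.986e14 / 7166000) = 7458 m/s

7458 m/s


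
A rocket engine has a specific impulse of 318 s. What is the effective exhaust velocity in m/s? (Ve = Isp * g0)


Ve = Isp * g0 = 318 * 9.81 = 3119.6 m/s

3119.6 m/s


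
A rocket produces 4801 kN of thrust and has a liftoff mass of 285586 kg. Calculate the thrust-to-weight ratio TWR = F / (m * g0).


TWR = 4801000 / (285586 * 9.81) = 1.71

1.71


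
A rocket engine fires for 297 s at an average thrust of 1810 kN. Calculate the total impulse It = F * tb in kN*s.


It = 1810 * 297 = 537570 kN*s

537570 kN*s


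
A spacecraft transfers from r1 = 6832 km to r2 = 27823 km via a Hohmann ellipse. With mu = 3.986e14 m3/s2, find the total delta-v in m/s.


V1 = sqrt(mu/r1) = 7638.26 m/s
dV1 = V1*(sqrt(2*r2/(r1+r2)) - 1) = 2040.7 m/s
V2 = sqrt(mu/r2) = 3785.01 m/s
dV2 = V2*(1 - sqrt(2*r1/(r1+r2))) = 1408.32 m/s
Total dV = 3449 m/s

3449 m/s


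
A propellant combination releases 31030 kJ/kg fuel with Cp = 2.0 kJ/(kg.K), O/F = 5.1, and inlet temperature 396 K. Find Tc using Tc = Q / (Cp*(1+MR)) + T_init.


Tc = 31030 / (2.0 * (1 + 5.1)) + 396 = 2939 K

2939 K


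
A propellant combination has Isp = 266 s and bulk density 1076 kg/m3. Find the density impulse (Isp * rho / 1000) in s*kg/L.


rho*Isp = 266 * 1076 / 1000 = 286 s*kg/L

286 s*kg/L


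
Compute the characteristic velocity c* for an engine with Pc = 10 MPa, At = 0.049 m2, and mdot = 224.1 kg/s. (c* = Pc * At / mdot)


c* = 10e6 * 0.049 / 224.1 = 2187 m/s

2187 m/s


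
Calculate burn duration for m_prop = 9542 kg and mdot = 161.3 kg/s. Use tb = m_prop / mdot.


tb = 9542 / 161.3 = 59.2 s

59.2 s


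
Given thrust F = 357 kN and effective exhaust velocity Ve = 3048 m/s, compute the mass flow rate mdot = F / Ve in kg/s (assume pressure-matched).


mdot = F / Ve = 357000 / 3048 = 117.1 kg/s

117.1 kg/s


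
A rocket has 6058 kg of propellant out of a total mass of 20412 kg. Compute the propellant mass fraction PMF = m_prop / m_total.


PMF = 6058 / 20412 = 0.297

0.297


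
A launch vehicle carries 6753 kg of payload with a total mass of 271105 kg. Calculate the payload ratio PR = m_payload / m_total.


PR = 6753 / 271105 = 0.0249

0.0249


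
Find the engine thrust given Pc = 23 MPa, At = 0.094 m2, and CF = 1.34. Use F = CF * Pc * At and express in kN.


F = 1.34 * 23e6 * 0.094 = 2.8971e+06 N = 2897.1 kN

2897.1 kN


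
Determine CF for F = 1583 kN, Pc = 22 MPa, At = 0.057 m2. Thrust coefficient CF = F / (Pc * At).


CF = 1583000 / (22e6 * 0.057) = 1.26

1.26


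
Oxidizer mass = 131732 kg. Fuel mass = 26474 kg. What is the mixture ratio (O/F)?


MR = 131732 / 26474 = 4.98

4.98


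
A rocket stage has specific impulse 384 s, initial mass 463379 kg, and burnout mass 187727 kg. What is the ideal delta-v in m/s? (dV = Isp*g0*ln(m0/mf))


Ve = 384 * 9.81 = 3767.04 m/s
dV = 3767.04 * ln(463379/187727) = 3404 m/s

3404 m/s


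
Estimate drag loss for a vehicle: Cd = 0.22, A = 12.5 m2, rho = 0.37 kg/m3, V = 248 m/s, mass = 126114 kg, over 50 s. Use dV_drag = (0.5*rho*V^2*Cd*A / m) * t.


D = 0.5 * 0.37 * 248^2 * 0.22 * 12.5 = 31290.16 N
a = 31290.16 / 126114 = 0.2481 m/s2
dV = 0.2481 * 50 = 12.4 m/s

12.4 m/s


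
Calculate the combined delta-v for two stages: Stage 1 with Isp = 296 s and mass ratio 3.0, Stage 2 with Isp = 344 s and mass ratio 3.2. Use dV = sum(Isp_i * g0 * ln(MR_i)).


dV1 = 296 * 9.81 * ln(3.0) = 3190.1 m/s
dV2 = 344 * 9.81 * ln(3.2) = 3925.2 m/s
Total dV = 3190.1 + 3925.2 = 7115.3 m/s ~ 7115 m/s

7115 m/s


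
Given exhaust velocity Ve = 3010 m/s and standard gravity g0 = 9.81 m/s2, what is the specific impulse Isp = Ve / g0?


Isp = Ve / g0 = 3010 / 9.81 = 306.8 s

306.8 s


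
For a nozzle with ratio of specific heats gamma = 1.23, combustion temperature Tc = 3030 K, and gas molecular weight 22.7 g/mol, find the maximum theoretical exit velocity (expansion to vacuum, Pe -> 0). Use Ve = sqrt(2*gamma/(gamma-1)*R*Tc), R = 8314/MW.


R = 8314 / 22.7 = 366.26 J/(kg.K)
Ve = sqrt(2 * 1.23 / (1.23 - 1) * 366.26 * 3030) = 3445 m/s

3445 m/s


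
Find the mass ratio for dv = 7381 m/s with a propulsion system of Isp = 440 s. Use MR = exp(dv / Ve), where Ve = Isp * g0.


Ve = 440 * 9.81 = 4316.4 m/s
MR = exp(7381 / 4316.4) = 5.529

5.529


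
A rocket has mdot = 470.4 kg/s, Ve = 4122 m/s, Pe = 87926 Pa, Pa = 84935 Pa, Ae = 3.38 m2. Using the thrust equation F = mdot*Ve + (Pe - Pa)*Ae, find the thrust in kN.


F = 470.4 * 4122 + (87926 - 84935) * 3.38 = 1.9491e+06 N = 1949.1 kN

1949.1 kN


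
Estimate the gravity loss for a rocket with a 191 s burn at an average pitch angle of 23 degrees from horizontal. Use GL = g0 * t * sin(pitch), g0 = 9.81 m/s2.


GL = 9.81 * 191 * sin(23 deg) = 732 m/s

732 m/s


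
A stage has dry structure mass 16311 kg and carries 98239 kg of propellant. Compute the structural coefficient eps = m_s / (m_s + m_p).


eps = 16311 / (16311 + 98239) = 0.1424

0.1424


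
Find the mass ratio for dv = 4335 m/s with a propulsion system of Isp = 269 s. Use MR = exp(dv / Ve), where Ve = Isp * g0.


Ve = 269 * 9.81 = 2638.89 m/s
MR = exp(4335 / 2638.89) = 5.169

5.169


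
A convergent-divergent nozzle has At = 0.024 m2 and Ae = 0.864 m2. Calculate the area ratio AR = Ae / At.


AR = 0.864 / 0.024 = 36.0

36.0


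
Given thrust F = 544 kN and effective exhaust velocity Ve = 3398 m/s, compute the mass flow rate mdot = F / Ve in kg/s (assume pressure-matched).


mdot = F / Ve = 544000 / 3398 = 160.1 kg/s

160.1 kg/s


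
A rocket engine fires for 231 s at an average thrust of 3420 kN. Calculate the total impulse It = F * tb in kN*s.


It = 3420 * 231 = 790020 kN*s

790020 kN*s


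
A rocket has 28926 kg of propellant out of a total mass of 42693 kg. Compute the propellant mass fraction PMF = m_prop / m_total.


PMF = 28926 / 42693 = 0.678

0.678


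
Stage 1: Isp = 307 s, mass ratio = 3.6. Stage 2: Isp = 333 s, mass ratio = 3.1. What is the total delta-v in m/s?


dV1 = 307 * 9.81 * ln(3.6) = 3857.8 m/s
dV2 = 333 * 9.81 * ln(3.1) = 3696.0 m/s
Total dV = 3857.8 + 3696.0 = 7553.8 m/s ~ 7554 m/s

7554 m/s


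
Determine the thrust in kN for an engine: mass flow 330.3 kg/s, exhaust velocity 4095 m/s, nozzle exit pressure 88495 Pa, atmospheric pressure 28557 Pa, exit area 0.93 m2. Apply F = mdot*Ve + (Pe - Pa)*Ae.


F = 330.3 * 4095 + (88495 - 28557) * 0.93 = 1.4083e+06 N = 1408.3 kN

1408.3 kN


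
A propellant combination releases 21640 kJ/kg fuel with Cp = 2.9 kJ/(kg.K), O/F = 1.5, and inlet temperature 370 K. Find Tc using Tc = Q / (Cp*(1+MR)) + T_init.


Tc = 21640 / (2.9 * (1 + 1.5)) + 370 = 3355 K

3355 K


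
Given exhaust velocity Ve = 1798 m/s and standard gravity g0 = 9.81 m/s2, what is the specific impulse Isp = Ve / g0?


Isp = Ve / g0 = 1798 / 9.81 = 183.3 s

183.3 s


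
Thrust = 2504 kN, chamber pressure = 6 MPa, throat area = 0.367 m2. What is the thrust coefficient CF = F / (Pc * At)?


CF = 2504000 / (6e6 * 0.367) = 1.14

1.14


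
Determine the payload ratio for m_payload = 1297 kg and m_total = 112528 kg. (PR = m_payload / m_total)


PR = 1297 / 112528 = 0.0115

0.0115


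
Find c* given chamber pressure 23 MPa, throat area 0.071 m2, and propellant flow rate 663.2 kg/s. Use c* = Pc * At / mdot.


c* = 23e6 * 0.071 / 663.2 = 2462 m/s

2462 m/s


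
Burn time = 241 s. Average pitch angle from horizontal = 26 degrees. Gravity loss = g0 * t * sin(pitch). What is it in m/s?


GL = 9.81 * 241 * sin(26 deg) = 1036 m/s

1036 m/s


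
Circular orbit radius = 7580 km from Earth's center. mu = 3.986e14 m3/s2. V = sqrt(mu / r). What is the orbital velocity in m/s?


V = sqrt(3.986e14 / 7580000) = 7252 m/s

7252 m/s


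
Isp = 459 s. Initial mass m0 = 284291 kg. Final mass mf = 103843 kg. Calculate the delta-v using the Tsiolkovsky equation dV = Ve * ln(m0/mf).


Ve = 459 * 9.81 = 4502.79 m/s
dV = 4502.79 * ln(284291/103843) = 4535 m/s

4535 m/s


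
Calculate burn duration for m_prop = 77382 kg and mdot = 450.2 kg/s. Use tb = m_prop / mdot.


tb = 77382 / 450.2 = 171.9 s

171.9 s


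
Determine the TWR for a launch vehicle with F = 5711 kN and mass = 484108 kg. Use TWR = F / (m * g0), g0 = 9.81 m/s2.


TWR = 5711000 / (484108 * 9.81) = 1.2

1.2


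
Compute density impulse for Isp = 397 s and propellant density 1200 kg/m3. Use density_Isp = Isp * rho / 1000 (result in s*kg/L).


rho*Isp = 397 * 1200 / 1000 = 476 s*kg/L

476 s*kg/L


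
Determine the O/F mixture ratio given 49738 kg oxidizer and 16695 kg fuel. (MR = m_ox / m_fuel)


MR = 49738 / 16695 = 2.98

2.98


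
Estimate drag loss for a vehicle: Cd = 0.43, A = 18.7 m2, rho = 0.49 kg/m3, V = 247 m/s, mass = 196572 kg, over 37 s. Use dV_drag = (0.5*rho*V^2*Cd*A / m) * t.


D = 0.5 * 0.49 * 247^2 * 0.43 * 18.7 = 120190.48 N
a = 120190.48 / 196572 = 0.6114 m/s2
dV = 0.6114 * 37 = 22.6 m/s

22.6 m/s


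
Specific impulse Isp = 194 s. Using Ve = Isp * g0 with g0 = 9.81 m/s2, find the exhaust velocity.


Ve = Isp * g0 = 194 * 9.81 = 1903.1 m/s

1903.1 m/s


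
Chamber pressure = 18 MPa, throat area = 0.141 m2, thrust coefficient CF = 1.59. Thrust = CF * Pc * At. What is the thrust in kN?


F = 1.59 * 18e6 * 0.141 = 4.0354e+06 N = 4035.4 kN

4035.4 kN


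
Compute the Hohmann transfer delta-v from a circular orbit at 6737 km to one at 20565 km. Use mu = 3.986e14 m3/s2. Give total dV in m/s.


V1 = sqrt(mu/r1) = 7691.93 m/s
dV1 = V1*(sqrt(2*r2/(r1+r2)) - 1) = 1749.06 m/s
V2 = sqrt(mu/r2) = 4402.55 m/s
dV2 = V2*(1 - sqrt(2*r1/(r1+r2))) = 1309.73 m/s
Total dV = 3059 m/s

3059 m/s


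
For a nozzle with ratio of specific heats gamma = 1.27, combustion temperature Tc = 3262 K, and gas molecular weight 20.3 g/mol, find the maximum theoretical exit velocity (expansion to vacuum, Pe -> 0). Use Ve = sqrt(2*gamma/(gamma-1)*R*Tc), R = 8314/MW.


R = 8314 / 20.3 = 409.56 J/(kg.K)
Ve = sqrt(2 * 1.27 / (1.27 - 1) * 409.56 * 3262) = 3545 m/s

3545 m/s


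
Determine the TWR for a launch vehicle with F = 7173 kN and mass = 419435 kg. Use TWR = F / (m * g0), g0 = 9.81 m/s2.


TWR = 7173000 / (419435 * 9.81) = 1.74

1.74


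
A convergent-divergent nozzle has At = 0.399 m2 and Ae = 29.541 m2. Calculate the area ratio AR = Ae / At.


AR = 29.541 / 0.399 = 74.0

74.0


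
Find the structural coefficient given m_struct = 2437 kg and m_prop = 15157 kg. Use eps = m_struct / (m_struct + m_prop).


eps = 2437 / (2437 + 15157) = 0.1385

0.1385


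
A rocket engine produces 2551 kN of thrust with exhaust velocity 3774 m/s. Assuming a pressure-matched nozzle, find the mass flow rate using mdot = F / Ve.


mdot = F / Ve = 2551000 / 3774 = 675.9 kg/s

675.9 kg/s


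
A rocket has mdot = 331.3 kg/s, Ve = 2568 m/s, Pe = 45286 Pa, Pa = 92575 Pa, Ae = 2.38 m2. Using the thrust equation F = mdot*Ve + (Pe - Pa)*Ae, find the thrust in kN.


F = 331.3 * 2568 + (45286 - 92575) * 2.38 = 738231.0 N = 738.2 kN

738.2 kN


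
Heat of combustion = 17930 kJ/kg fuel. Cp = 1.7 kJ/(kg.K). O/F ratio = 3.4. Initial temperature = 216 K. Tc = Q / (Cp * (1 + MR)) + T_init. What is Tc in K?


Tc = 17930 / (1.7 * (1 + 3.4)) + 216 = 2613 K

2613 K


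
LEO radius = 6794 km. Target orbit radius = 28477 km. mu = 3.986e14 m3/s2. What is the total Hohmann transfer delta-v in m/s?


V1 = sqrt(mu/r1) = 7659.6 m/s
dV1 = V1*(sqrt(2*r2/(r1+r2)) - 1) = 2073.68 m/s
V2 = sqrt(mu/r2) = 3741.29 m/s
dV2 = V2*(1 - sqrt(2*r1/(r1+r2))) = 1419.14 m/s
Total dV = 3493 m/s

3493 m/s


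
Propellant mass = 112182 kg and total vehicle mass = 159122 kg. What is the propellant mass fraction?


PMF = 112182 / 159122 = 0.705

0.705


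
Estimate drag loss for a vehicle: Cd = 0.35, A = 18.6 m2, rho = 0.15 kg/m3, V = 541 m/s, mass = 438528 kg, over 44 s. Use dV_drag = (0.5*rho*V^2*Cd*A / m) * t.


D = 0.5 * 0.15 * 541^2 * 0.35 * 18.6 = 142901.5 N
a = 142901.5 / 438528 = 0.3259 m/s2
dV = 0.3259 * 44 = 14.3 m/s

14.3 m/s


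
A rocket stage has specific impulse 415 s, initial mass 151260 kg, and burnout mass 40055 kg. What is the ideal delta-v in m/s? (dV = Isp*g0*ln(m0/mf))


Ve = 415 * 9.81 = 4071.15 m/s
dV = 4071.15 * ln(151260/40055) = 5410 m/s

5410 m/s


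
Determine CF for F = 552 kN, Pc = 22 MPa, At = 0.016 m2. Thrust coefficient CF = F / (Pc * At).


CF = 552000 / (22e6 * 0.016) = 1.57

1.57


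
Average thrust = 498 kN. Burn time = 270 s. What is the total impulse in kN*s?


It = 498 * 270 = 134460 kN*s

134460 kN*s


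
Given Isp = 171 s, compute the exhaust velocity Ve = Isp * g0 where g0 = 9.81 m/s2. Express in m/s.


Ve = Isp * g0 = 171 * 9.81 = 1677.5 m/s

1677.5 m/s


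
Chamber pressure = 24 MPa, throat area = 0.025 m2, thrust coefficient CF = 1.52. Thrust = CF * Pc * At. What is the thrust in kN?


F = 1.52 * 24e6 * 0.025 = 912000.0 N = 912.0 kN

912.0 kN


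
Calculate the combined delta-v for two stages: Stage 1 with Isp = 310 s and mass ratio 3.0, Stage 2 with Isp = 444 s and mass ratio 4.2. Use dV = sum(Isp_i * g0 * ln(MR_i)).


dV1 = 310 * 9.81 * ln(3.0) = 3341.0 m/s
dV2 = 444 * 9.81 * ln(4.2) = 6250.7 m/s
Total dV = 3341.0 + 6250.7 = 9591.7 m/s ~ 9592 m/s

9592 m/s


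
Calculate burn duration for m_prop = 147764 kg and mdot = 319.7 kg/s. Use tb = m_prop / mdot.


tb = 147764 / 319.7 = 462.2 s

462.2 s


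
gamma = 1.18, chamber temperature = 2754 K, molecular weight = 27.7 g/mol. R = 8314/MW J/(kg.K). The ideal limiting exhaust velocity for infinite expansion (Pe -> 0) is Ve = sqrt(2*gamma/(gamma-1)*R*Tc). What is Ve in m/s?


R = 8314 / 27.7 = 300.14 J/(kg.K)
Ve = sqrt(2 * 1.18 / (1.18 - 1) * 300.14 * 2754) = 3292 m/s

3292 m/s


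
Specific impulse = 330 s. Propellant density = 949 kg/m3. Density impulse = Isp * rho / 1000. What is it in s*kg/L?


rho*Isp = 330 * 949 / 1000 = 313 s*kg/L

313 s*kg/L


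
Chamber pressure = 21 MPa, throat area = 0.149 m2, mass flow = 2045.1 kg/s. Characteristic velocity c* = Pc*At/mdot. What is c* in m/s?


c* = 21e6 * 0.149 / 2045.1 = 1530 m/s

1530 m/s


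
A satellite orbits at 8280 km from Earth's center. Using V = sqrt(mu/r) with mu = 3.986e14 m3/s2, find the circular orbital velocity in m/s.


V = sqrt(3.986e14 / 8280000) = 6938 m/s

6938 m/s


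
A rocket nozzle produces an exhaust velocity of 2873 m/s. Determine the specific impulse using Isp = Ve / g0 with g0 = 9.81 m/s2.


Isp = Ve / g0 = 2873 / 9.81 = 292.9 s

292.9 s


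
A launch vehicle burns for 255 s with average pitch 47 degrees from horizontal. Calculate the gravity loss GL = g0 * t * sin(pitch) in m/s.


GL = 9.81 * 255 * sin(47 deg) = 1830 m/s

1830 m/s


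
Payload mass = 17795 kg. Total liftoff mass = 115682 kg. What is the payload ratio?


PR = 17795 / 115682 = 0.1538

0.1538


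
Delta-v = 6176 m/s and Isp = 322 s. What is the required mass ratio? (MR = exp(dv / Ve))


Ve = 322 * 9.81 = 3158.82 m/s
MR = exp(6176 / 3158.82) = 7.065

7.065


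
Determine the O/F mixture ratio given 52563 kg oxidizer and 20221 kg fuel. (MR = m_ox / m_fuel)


MR = 52563 / 20221 = 2.6

2.6


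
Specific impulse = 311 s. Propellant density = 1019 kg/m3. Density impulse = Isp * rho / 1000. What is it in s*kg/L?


rho*Isp = 311 * 1019 / 1000 = 317 s*kg/L

317 s*kg/L


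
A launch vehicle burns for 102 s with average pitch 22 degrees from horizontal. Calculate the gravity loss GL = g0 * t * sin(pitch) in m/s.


GL = 9.81 * 102 * sin(22 deg) = 375 m/s

375 m/s


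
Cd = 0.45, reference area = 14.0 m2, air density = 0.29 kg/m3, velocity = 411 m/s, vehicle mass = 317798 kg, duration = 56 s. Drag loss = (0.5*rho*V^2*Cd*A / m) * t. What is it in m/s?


D = 0.5 * 0.29 * 411^2 * 0.45 * 14.0 = 154309.33 N
a = 154309.33 / 317798 = 0.4856 m/s2
dV = 0.4856 * 56 = 27.2 m/s

27.2 m/s


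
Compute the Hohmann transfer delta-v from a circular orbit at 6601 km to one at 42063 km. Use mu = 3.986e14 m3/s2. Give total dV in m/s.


V1 = sqrt(mu/r1) = 7770.77 m/s
dV1 = V1*(sqrt(2*r2/(r1+r2)) - 1) = 2446.27 m/s
V2 = sqrt(mu/r2) = 3078.35 m/s
dV2 = V2*(1 - sqrt(2*r1/(r1+r2))) = 1474.98 m/s
Total dV = 3921 m/s

3921 m/s


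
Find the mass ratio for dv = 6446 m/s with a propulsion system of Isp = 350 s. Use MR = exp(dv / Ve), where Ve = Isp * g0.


Ve = 350 * 9.81 = 3433.5 m/s
MR = exp(6446 / 3433.5) = 6.536

6.536


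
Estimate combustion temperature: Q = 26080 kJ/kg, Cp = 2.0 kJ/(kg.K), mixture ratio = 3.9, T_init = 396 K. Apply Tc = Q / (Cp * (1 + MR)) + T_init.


Tc = 26080 / (2.0 * (1 + 3.9)) + 396 = 3057 K

3057 K


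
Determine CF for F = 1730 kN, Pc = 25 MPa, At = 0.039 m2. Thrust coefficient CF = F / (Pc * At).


CF = 1730000 / (25e6 * 0.039) = 1.77

1.77


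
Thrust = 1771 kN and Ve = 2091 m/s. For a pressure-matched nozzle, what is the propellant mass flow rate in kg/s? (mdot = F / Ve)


mdot = F / Ve = 1771000 / 2091 = 847.0 kg/s

847.0 kg/s


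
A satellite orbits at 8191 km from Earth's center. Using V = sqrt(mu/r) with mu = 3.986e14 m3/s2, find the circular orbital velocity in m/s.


V = sqrt(3.986e14 / 8191000) = 6976 m/s

6976 m/s


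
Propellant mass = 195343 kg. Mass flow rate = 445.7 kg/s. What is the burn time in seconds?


tb = 195343 / 445.7 = 438.3 s

438.3 s


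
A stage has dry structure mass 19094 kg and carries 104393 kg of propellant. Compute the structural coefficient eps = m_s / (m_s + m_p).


eps = 19094 / (19094 + 104393) = 0.1546

0.1546


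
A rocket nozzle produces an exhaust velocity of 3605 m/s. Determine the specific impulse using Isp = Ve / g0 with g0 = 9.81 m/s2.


Isp = Ve / g0 = 3605 / 9.81 = 367.5 s

367.5 s


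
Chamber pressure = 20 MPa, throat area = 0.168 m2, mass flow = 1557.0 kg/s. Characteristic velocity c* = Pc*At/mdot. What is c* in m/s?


c* = 20e6 * 0.168 / 1557.0 = 2158 m/s

2158 m/s


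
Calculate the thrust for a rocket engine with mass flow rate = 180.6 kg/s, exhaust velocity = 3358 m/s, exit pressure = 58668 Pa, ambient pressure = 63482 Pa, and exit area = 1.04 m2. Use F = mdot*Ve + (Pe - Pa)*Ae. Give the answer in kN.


F = 180.6 * 3358 + (58668 - 63482) * 1.04 = 601448.0 N = 601.4 kN

601.4 kN


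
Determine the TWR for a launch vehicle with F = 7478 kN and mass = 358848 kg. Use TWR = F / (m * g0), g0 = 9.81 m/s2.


TWR = 7478000 / (358848 * 9.81) = 2.12

2.12


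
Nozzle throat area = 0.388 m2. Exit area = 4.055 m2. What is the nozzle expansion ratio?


AR = 4.055 / 0.388 = 10.5

10.5


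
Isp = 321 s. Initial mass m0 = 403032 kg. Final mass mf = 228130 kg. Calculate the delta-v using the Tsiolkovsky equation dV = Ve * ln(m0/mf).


Ve = 321 * 9.81 = 3149.01 m/s
dV = 3149.01 * ln(403032/228130) = 1792 m/s

1792 m/s


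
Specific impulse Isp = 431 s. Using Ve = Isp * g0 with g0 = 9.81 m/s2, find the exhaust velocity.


Ve = Isp * g0 = 431 * 9.81 = 4228.1 m/s

4228.1 m/s


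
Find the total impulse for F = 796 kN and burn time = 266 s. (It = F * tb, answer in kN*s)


It = 796 * 266 = 211736 kN*s

211736 kN*s


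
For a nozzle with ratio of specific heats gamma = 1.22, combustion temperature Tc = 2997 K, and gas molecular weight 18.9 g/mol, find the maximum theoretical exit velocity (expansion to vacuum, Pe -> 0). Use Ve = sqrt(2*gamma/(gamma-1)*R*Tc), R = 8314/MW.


R = 8314 / 18.9 = 439.89 J/(kg.K)
Ve = sqrt(2 * 1.22 / (1.22 - 1) * 439.89 * 2997) = 3824 m/s

3824 m/s


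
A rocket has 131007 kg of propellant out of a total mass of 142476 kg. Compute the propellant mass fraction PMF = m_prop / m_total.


PMF = 131007 / 142476 = 0.92

0.92


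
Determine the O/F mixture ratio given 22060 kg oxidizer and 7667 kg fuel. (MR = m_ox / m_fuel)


MR = 22060 / 7667 = 2.88

2.88


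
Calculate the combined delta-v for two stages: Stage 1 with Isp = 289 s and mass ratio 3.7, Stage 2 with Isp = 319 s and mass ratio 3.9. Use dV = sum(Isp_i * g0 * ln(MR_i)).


dV1 = 289 * 9.81 * ln(3.7) = 3709.2 m/s
dV2 = 319 * 9.81 * ln(3.9) = 4259.0 m/s
Total dV = 3709.2 + 4259.0 = 7968.2 m/s ~ 7968 m/s

7968 m/s


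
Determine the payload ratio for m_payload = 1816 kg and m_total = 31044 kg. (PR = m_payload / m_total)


PR = 1816 / 31044 = 0.0585

0.0585


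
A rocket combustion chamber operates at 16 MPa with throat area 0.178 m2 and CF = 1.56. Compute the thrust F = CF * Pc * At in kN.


F = 1.56 * 16e6 * 0.178 = 4.4429e+06 N = 4442.9 kN

4442.9 kN


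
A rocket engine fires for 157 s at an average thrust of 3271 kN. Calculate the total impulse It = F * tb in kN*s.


It = 3271 * 157 = 513547 kN*s

513547 kN*s


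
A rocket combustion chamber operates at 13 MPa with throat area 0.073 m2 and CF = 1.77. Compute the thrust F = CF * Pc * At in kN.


F = 1.77 * 13e6 * 0.073 = 1.6797e+06 N = 1679.7 kN

1679.7 kN


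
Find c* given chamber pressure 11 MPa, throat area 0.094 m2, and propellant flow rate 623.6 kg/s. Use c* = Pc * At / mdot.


c* = 11e6 * 0.094 / 623.6 = 1658 m/s

1658 m/s


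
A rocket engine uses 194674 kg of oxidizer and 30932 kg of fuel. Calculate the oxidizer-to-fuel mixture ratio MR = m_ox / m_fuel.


MR = 194674 / 30932 = 6.29

6.29


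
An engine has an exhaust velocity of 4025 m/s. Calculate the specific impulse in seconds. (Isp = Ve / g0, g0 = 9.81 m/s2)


Isp = Ve / g0 = 4025 / 9.81 = 410.3 s

410.3 s


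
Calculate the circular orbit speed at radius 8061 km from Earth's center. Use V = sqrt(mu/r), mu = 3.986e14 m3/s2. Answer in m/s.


V = sqrt(3.986e14 / 8061000) = 7032 m/s

7032 m/s


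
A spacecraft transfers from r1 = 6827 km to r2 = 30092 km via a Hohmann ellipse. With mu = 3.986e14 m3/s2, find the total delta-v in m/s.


V1 = sqrt(mu/r1) = 7641.06 m/s
dV1 = V1*(sqrt(2*r2/(r1+r2)) - 1) = 2114.88 m/s
V2 = sqrt(mu/r2) = 3639.51 m/s
dV2 = V2*(1 - sqrt(2*r1/(r1+r2))) = 1426.17 m/s
Total dV = 3541 m/s

3541 m/s


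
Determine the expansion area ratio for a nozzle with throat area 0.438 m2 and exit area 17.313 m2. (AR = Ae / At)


AR = 17.313 / 0.438 = 39.5

39.5


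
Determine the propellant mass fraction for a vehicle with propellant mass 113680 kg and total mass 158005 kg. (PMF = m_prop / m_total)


PMF = 113680 / 158005 = 0.719

0.719


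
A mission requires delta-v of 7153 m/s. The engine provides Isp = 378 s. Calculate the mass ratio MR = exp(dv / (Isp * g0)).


Ve = 378 * 9.81 = 3708.18 m/s
MR = exp(7153 / 3708.18) = 6.882

6.882


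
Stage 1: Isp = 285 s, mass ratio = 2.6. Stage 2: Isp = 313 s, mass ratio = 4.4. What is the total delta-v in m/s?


dV1 = 285 * 9.81 * ln(2.6) = 2671.5 m/s
dV2 = 313 * 9.81 * ln(4.4) = 4549.3 m/s
Total dV = 2671.5 + 4549.3 = 7220.8 m/s ~ 7221 m/s

7221 m/s


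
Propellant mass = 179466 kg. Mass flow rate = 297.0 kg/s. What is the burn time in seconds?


tb = 179466 / 297.0 = 604.3 s

604.3 s


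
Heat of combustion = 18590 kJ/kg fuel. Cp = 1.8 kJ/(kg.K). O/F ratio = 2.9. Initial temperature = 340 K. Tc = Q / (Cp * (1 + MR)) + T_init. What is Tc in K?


Tc = 18590 / (1.8 * (1 + 2.9)) + 340 = 2988 K

2988 K


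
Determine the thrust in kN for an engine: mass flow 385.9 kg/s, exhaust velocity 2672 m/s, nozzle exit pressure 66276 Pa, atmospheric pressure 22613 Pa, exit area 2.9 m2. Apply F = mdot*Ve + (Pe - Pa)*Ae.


F = 385.9 * 2672 + (66276 - 22613) * 2.9 = 1.1577e+06 N = 1157.7 kN

1157.7 kN


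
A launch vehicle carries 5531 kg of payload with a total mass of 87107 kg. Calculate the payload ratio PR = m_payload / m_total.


PR = 5531 / 87107 = 0.0635

0.0635


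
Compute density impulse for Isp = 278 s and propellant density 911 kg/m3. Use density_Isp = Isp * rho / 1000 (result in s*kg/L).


rho*Isp = 278 * 911 / 1000 = 253 s*kg/L

253 s*kg/L


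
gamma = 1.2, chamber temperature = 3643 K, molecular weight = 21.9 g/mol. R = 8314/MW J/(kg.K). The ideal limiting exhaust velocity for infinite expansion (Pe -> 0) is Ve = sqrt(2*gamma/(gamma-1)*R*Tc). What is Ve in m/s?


R = 8314 / 21.9 = 379.63 J/(kg.K)
Ve = sqrt(2 * 1.2 / (1.2 - 1) * 379.63 * 3643) = 4074 m/s

4074 m/s


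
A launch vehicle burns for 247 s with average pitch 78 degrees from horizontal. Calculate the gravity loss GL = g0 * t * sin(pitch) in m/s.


GL = 9.81 * 247 * sin(78 deg) = 2370 m/s

2370 m/s


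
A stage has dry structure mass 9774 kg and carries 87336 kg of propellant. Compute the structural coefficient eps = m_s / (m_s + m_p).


eps = 9774 / (9774 + 87336) = 0.1006

0.1006


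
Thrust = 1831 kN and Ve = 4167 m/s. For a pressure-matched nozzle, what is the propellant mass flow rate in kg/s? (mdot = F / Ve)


mdot = F / Ve = 1831000 / 4167 = 439.4 kg/s

439.4 kg/s


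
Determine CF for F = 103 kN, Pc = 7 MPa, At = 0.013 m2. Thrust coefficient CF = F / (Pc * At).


CF = 103000 / (7e6 * 0.013) = 1.13

1.13


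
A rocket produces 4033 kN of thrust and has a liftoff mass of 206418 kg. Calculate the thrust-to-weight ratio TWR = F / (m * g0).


TWR = 4033000 / (206418 * 9.81) = 1.99

1.99


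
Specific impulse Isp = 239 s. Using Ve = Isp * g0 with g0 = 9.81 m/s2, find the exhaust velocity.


Ve = Isp * g0 = 239 * 9.81 = 2344.6 m/s

2344.6 m/s


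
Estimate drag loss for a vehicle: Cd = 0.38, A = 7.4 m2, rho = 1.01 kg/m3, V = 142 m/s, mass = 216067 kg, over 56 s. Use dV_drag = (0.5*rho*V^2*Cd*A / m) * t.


D = 0.5 * 1.01 * 142^2 * 0.38 * 7.4 = 28634.09 N
a = 28634.09 / 216067 = 0.1325 m/s2
dV = 0.1325 * 56 = 7.4 m/s

7.4 m/s


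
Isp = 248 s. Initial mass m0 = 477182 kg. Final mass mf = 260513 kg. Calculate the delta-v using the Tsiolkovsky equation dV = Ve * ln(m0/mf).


Ve = 248 * 9.81 = 2432.88 m/s
dV = 2432.88 * ln(477182/260513) = 1472 m/s

1472 m/s


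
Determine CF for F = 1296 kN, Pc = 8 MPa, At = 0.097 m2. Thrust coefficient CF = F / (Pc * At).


CF = 1296000 / (8e6 * 0.097) = 1.67

1.67


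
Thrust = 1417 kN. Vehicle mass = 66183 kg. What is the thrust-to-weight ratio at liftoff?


TWR = 1417000 / (66183 * 9.81) = 2.18

2.18


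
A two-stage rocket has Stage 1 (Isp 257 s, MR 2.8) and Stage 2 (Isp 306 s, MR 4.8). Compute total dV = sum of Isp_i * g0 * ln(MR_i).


dV1 = 257 * 9.81 * ln(2.8) = 2595.8 m/s
dV2 = 306 * 9.81 * ln(4.8) = 4708.8 m/s
Total dV = 2595.8 + 4708.8 = 7304.6 m/s ~ 7305 m/s

7305 m/s


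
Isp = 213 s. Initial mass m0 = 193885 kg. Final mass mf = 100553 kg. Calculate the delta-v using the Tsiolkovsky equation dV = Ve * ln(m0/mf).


Ve = 213 * 9.81 = 2089.53 m/s
dV = 2089.53 * ln(193885/100553) = 1372 m/s

1372 m/s


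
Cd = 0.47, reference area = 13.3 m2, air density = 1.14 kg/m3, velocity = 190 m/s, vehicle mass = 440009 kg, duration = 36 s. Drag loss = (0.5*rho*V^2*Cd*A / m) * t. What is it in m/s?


D = 0.5 * 1.14 * 190^2 * 0.47 * 13.3 = 128626.83 N
a = 128626.83 / 440009 = 0.2923 m/s2
dV = 0.2923 * 36 = 10.5 m/s

10.5 m/s


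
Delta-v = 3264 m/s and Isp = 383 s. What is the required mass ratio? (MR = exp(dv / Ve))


Ve = 383 * 9.81 = 3757.23 m/s
MR = exp(3264 / 3757.23) = 2.384

2.384


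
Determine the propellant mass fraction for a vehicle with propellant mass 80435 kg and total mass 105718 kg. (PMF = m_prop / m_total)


PMF = 80435 / 105718 = 0.761

0.761


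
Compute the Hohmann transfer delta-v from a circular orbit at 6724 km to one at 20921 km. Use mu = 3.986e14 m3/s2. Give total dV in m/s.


V1 = sqrt(mu/r1) = 7699.36 m/s
dV1 = V1*(sqrt(2*r2/(r1+r2)) - 1) = 1772.88 m/s
V2 = sqrt(mu/r2) = 4364.93 m/s
dV2 = V2*(1 - sqrt(2*r1/(r1+r2))) = 1320.56 m/s
Total dV = 3093 m/s

3093 m/s


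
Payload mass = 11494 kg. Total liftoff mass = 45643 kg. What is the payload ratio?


PR = 11494 / 45643 = 0.2518

0.2518


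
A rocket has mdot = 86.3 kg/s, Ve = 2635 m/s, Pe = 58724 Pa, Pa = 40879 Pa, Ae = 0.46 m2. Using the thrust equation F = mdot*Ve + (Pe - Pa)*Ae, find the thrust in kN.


F = 86.3 * 2635 + (58724 - 40879) * 0.46 = 235609.0 N = 235.6 kN

235.6 kN


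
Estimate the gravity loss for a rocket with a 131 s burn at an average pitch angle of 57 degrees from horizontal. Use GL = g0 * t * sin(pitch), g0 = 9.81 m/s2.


GL = 9.81 * 131 * sin(57 deg) = 1078 m/s

1078 m/s


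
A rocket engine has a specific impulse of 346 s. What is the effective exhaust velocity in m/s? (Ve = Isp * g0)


Ve = Isp * g0 = 346 * 9.81 = 3394.3 m/s

3394.3 m/s


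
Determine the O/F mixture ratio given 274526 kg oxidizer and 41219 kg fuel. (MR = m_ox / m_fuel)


MR = 274526 / 41219 = 6.66

6.66


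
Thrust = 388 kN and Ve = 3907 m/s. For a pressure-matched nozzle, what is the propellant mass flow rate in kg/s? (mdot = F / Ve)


mdot = F / Ve = 388000 / 3907 = 99.3 kg/s

99.3 kg/s


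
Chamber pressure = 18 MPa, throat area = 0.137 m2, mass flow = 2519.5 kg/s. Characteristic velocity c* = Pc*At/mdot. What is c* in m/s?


c* = 18e6 * 0.137 / 2519.5 = 979 m/s

979 m/s


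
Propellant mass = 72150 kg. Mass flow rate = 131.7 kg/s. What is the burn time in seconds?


tb = 72150 / 131.7 = 547.8 s

547.8 s


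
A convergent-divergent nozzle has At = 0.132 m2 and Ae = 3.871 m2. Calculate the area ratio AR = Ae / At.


AR = 3.871 / 0.132 = 29.3

29.3


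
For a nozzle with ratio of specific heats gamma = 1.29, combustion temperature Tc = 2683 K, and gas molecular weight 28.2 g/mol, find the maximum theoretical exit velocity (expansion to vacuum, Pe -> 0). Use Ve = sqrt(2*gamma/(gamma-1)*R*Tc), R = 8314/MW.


R = 8314 / 28.2 = 294.82 J/(kg.K)
Ve = sqrt(2 * 1.29 / (1.29 - 1) * 294.82 * 2683) = 2653 m/s

2653 m/s


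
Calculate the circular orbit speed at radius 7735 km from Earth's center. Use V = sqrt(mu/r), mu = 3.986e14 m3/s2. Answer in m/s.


V = sqrt(3.986e14 / 7735000) = 7179 m/s

7179 m/s


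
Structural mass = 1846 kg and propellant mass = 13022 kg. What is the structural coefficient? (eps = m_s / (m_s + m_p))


eps = 1846 / (1846 + 13022) = 0.1242

0.1242


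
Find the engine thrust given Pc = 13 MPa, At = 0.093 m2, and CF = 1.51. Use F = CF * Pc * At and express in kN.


F = 1.51 * 13e6 * 0.093 = 1.8256e+06 N = 1825.6 kN

1825.6 kN


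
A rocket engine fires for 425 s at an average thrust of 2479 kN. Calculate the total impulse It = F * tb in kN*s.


It = 2479 * 425 = 1053575 kN*s

1053575 kN*s


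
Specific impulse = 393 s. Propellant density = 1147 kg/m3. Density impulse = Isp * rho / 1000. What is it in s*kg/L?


rho*Isp = 393 * 1147 / 1000 = 451 s*kg/L

451 s*kg/L


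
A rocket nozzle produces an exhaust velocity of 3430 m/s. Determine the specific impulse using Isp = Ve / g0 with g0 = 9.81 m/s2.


Isp = Ve / g0 = 3430 / 9.81 = 349.6 s

349.6 s
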